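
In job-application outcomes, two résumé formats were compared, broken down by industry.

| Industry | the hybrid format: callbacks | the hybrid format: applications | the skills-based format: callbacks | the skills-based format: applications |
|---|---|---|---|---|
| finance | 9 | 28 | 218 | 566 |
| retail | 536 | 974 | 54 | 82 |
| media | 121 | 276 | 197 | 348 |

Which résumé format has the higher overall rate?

Finance: the hybrid format 9/28 = 32.1%, the skills-based format 218/566 = 38.5% → the skills-based format
Retail: the hybrid format 536/974 = 55.0%, the skills-based format 54/82 = 65.9% → the skills-based format
Media: the hybrid format 121/276 = 43.8%, the skills-based format 197/348 = 56.6% → the skills-based format
Overall: the hybrid format 666/1278 = 52.1%, the skills-based format 469/996 = 47.1% → the hybrid format
(The skills-based format wins every industry group but the hybrid format wins overall — the skills-based format's applications skew toward the low-rate finance group.)

the hybrid format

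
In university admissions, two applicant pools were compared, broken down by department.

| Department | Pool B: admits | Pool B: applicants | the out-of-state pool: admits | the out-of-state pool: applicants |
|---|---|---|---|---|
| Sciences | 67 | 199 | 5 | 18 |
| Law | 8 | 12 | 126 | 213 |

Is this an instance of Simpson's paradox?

Yes

Sciences: Pool B 67/199 = 33.7%, the out-of-state pool 5/18 = 27.8% → Pool B
Law: Pool B 8/12 = 66.7%, the out-of-state pool 126/213 = 59.2% → Pool B
Overall: Pool B 75/211 = 35.5%, the out-of-state pool 131/231 = 56.7% → the out-of-state pool
Pool B wins each department group but the out-of-state pool wins overall — the comparison reverses. Pool B's applicants skew toward Sciences, which has a lower base rate.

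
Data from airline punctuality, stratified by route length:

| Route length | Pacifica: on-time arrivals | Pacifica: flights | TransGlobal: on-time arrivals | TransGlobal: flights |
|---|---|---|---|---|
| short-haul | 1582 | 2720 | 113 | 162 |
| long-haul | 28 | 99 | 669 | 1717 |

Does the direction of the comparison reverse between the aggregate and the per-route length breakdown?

Yes

Short-haul: Pacifica 1582/2720 = 58.2%, TransGlobal 113/162 = 69.8% → TransGlobal
Long-haul: Pacifica 28/99 = 28.3%, TransGlobal 669/1717 = 39.0% → TransGlobal
Overall: Pacifica 1610/2819 = 57.1%, TransGlobal 782/1879 = 41.6% → Pacifica
TransGlobal wins each route group but Pacifica wins overall — the comparison reverses. TransGlobal's flights skew toward long-haul, which has a lower base rate.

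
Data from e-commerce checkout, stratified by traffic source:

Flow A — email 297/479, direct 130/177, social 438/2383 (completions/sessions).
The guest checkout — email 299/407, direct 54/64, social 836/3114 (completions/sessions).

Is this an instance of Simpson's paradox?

No

Email: Flow A 297/479 = 62.0%, the guest checkout 299/407 = 73.5% → the guest checkout
Direct: Flow A 130/177 = 73.4%, the guest checkout 54/64 = 84.4% → the guest checkout
Social: Flow A 438/2383 = 18.4%, the guest checkout 836/3114 = 26.8% → the guest checkout
Overall: Flow A 865/3039 = 28.5%, the guest checkout 1189/3585 = 33.2% → the guest checkout
The guest checkout wins overall and in every traffic group — no reversal.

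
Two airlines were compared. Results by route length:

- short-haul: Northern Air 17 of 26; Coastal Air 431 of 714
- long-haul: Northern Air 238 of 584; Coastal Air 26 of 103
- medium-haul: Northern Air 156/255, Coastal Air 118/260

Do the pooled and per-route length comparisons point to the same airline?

No

Short-haul: Northern Air 17/26 = 65.4%, Coastal Air 431/714 = 60.4% → Northern Air
Long-haul: Northern Air 238/584 = 40.8%, Coastal Air 26/103 = 25.2% → Northern Air
Medium-haul: Northern Air 156/255 = 61.2%, Coastal Air 118/260 = 45.4% → Northern Air
Overall: Northern Air 411/865 = 47.5%, Coastal Air 575/1077 = 53.4% → Coastal Air
Northern Air wins each route group but Coastal Air wins overall — the comparison reverses. Northern Air's flights skew toward long-haul, which has a lower base rate.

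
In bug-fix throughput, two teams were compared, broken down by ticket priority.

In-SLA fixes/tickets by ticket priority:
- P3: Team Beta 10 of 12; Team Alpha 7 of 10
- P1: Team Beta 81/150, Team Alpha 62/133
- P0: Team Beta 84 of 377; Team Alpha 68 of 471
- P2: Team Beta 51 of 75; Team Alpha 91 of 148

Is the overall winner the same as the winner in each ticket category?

P3: Team Beta 10/12 = 83.3%, Team Alpha 7/10 = 70.0% → Team Beta
P1: Team Beta 81/150 = 54.0%, Team Alpha 62/133 = 46.6% → Team Beta
P0: Team Beta 84/377 = 22.3%, Team Alpha 68/471 = 14.4% → Team Beta
P2: Team Beta 51/75 = 68.0%, Team Alpha 91/148 = 61.5% → Team Beta
Overall: Team Beta 226/614 = 36.8%, Team Alpha 228/762 = 29.9% → Team Beta
Team Beta wins overall and in every ticket group — no reversal.

Yes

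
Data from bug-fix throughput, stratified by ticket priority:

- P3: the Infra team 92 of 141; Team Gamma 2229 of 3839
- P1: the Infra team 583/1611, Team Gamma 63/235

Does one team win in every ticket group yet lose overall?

Yes

P3: the Infra team 92/141 = 65.2%, Team Gamma 2229/3839 = 58.1% → the Infra team
P1: the Infra team 583/1611 = 36.2%, Team Gamma 63/235 = 26.8% → the Infra team
Overall: the Infra team 675/1752 = 38.5%, Team Gamma 2292/4074 = 56.3% → Team Gamma
The Infra team wins each ticket group but Team Gamma wins overall — the comparison reverses. The Infra team's tickets skew toward P1, which has a lower base rate.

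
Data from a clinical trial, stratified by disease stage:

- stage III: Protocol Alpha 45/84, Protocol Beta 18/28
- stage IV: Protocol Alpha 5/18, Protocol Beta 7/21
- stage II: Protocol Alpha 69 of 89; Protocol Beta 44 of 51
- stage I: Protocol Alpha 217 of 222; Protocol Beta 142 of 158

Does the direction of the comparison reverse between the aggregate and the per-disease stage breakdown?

Stage III: Protocol Alpha 45/84 = 53.6%, Protocol Beta 18/28 = 64.3% → Protocol Beta
Stage IV: Protocol Alpha 5/18 = 27.8%, Protocol Beta 7/21 = 33.3% → Protocol Beta
Stage II: Protocol Alpha 69/89 = 77.5%, Protocol Beta 44/51 = 86.3% → Protocol Beta
Stage I: Protocol Alpha 217/222 = 97.7%, Protocol Beta 142/158 = 89.9% → Protocol Alpha
Overall: Protocol Alpha 336/413 = 81.4%, Protocol Beta 211/258 = 81.8% → Protocol Beta
Neither sweeps: Protocol Alpha wins 1 of 4 groups, Protocol Beta wins 3. Protocol Beta wins overall but not every group — no Simpson reversal.

No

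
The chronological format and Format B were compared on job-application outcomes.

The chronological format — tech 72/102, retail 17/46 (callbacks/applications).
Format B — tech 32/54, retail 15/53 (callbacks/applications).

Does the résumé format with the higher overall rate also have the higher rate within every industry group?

Yes

Tech: the chronological format 72/102 = 70.6%, Format B 32/54 = 59.3% → the chronological format
Retail: the chronological format 17/46 = 37.0%, Format B 15/53 = 28.3% → the chronological format
Overall: the chronological format 89/148 = 60.1%, Format B 47/107 = 43.9% → the chronological format
The chronological format wins overall and in every industry group — no reversal.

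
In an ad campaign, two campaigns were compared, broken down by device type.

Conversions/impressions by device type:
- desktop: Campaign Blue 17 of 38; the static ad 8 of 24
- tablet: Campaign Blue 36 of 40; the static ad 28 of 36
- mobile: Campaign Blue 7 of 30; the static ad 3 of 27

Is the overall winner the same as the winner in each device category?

Desktop: Campaign Blue 17/38 = 44.7%, the static ad 8/24 = 33.3% → Campaign Blue
Tablet: Campaign Blue 36/40 = 90.0%, the static ad 28/36 = 77.8% → Campaign Blue
Mobile: Campaign Blue 7/30 = 23.3%, the static ad 3/27 = 11.1% → Campaign Blue
Overall: Campaign Blue 60/108 = 55.6%, the static ad 39/87 = 44.8% → Campaign Blue
Campaign Blue wins overall and in every device group — no reversal.

Yes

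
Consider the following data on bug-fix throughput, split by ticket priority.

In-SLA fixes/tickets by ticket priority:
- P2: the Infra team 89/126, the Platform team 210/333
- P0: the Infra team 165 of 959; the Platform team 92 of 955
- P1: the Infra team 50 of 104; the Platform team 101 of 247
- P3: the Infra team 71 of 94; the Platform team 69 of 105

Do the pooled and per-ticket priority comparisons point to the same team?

Yes

P2: the Infra team 89/126 = 70.6%, the Platform team 210/333 = 63.1% → the Infra team
P0: the Infra team 165/959 = 17.2%, the Platform team 92/955 = 9.6% → the Infra team
P1: the Infra team 50/104 = 48.1%, the Platform team 101/247 = 40.9% → the Infra team
P3: the Infra team 71/94 = 75.5%, the Platform team 69/105 = 65.7% → the Infra team
Overall: the Infra team 375/1283 = 29.2%, the Platform team 472/1640 = 28.8% → the Infra team
The Infra team wins overall and in every ticket group — no reversal.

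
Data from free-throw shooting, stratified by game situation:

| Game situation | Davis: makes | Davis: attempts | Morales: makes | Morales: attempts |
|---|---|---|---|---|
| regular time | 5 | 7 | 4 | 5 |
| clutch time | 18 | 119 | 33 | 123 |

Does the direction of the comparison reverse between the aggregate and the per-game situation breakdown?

No

Regular time: Davis 5/7 = 71.4%, Morales 4/5 = 80.0% → Morales
Clutch time: Davis 18/119 = 15.1%, Morales 33/123 = 26.8% → Morales
Overall: Davis 23/126 = 18.3%, Morales 37/128 = 28.9% → Morales
Morales wins overall and in every game group — no reversal.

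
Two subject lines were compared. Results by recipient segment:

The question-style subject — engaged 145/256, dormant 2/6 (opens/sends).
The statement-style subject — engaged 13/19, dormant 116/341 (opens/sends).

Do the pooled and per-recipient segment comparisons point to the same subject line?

Engaged: the question-style subject 145/256 = 56.6%, the statement-style subject 13/19 = 68.4% → the statement-style subject
Dormant: the question-style subject 2/6 = 33.3%, the statement-style subject 116/341 = 34.0% → the statement-style subject
Overall: the question-style subject 147/262 = 56.1%, the statement-style subject 129/360 = 35.8% → the question-style subject
The statement-style subject wins each recipient group but the question-style subject wins overall — the comparison reverses. The statement-style subject's sends skew toward dormant, which has a lower base rate.

No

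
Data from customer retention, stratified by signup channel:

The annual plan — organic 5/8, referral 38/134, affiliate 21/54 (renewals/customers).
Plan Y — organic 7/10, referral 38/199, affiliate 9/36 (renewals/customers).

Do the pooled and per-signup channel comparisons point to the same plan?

Organic: the annual plan 5/8 = 62.5%, Plan Y 7/10 = 70.0% → Plan Y
Referral: the annual plan 38/134 = 28.4%, Plan Y 38/199 = 19.1% → the annual plan
Affiliate: the annual plan 21/54 = 38.9%, Plan Y 9/36 = 25.0% → the annual plan
Overall: the annual plan 64/196 = 32.7%, Plan Y 54/245 = 22.0% → the annual plan
Neither sweeps: the annual plan wins 2 of 3 groups, Plan Y wins 1. The annual plan wins overall but not every group — no Simpson reversal.

No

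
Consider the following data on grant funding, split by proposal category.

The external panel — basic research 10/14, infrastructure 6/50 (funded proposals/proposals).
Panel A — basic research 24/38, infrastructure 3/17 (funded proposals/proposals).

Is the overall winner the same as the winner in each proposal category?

Basic research: the external panel 10/14 = 71.4%, Panel A 24/38 = 63.2% → the external panel
Infrastructure: the external panel 6/50 = 12.0%, Panel A 3/17 = 17.6% → Panel A
Overall: the external panel 16/64 = 25.0%, Panel A 27/55 = 49.1% → Panel A
Neither sweeps: the external panel wins 1 of 2 groups, Panel A wins 1. Panel A wins overall but not every group — no Simpson reversal.

No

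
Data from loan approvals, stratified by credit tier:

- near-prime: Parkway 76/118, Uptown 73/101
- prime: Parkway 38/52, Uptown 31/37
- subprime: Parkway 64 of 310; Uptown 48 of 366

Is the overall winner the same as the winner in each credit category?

No

Near-prime: Parkway 76/118 = 64.4%, Uptown 73/101 = 72.3% → Uptown
Prime: Parkway 38/52 = 73.1%, Uptown 31/37 = 83.8% → Uptown
Subprime: Parkway 64/310 = 20.6%, Uptown 48/366 = 13.1% → Parkway
Overall: Parkway 178/480 = 37.1%, Uptown 152/504 = 30.2% → Parkway
Neither sweeps: Parkway wins 1 of 3 groups, Uptown wins 2. Parkway wins overall but not every group — no Simpson reversal.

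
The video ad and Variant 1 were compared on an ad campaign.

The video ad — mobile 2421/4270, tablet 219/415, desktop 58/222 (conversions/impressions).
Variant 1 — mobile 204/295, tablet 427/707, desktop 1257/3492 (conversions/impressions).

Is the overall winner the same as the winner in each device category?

Mobile: the video ad 2421/4270 = 56.7%, Variant 1 204/295 = 69.2% → Variant 1
Tablet: the video ad 219/415 = 52.8%, Variant 1 427/707 = 60.4% → Variant 1
Desktop: the video ad 58/222 = 26.1%, Variant 1 1257/3492 = 36.0% → Variant 1
Overall: the video ad 2698/4907 = 55.0%, Variant 1 1888/4494 = 42.0% → the video ad
Variant 1 wins each device group but the video ad wins overall — the comparison reverses. Variant 1's impressions skew toward desktop, which has a lower base rate.

No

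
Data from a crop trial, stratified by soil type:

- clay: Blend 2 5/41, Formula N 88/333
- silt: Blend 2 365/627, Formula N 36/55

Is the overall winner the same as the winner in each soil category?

No

Clay: Blend 2 5/41 = 12.2%, Formula N 88/333 = 26.4% → Formula N
Silt: Blend 2 365/627 = 58.2%, Formula N 36/55 = 65.5% → Formula N
Overall: Blend 2 370/668 = 55.4%, Formula N 124/388 = 32.0% → Blend 2
Formula N wins each soil group but Blend 2 wins overall — the comparison reverses. Formula N's plots skew toward clay, which has a lower base rate.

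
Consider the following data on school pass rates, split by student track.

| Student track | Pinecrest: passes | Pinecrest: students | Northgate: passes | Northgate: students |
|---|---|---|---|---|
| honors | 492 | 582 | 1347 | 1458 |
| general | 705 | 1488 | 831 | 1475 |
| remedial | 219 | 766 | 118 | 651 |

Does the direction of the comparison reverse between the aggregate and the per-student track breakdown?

No

Honors: Pinecrest 492/582 = 84.5%, Northgate 1347/1458 = 92.4% → Northgate
General: Pinecrest 705/1488 = 47.4%, Northgate 831/1475 = 56.3% → Northgate
Remedial: Pinecrest 219/766 = 28.6%, Northgate 118/651 = 18.1% → Pinecrest
Overall: Pinecrest 1416/2836 = 49.9%, Northgate 2296/3584 = 64.1% → Northgate
Neither sweeps: Pinecrest wins 1 of 3 groups, Northgate wins 2. Northgate wins overall but not every group — no Simpson reversal.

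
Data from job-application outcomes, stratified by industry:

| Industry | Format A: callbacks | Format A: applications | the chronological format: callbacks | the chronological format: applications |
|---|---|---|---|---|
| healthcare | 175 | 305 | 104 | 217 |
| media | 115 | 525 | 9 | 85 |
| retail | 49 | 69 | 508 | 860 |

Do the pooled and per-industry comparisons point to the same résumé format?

No

Healthcare: Format A 175/305 = 57.4%, the chronological format 104/217 = 47.9% → Format A
Media: Format A 115/525 = 21.9%, the chronological format 9/85 = 10.6% → Format A
Retail: Format A 49/69 = 71.0%, the chronological format 508/860 = 59.1% → Format A
Overall: Format A 339/899 = 37.7%, the chronological format 621/1162 = 53.4% → the chronological format
Format A wins each industry group but the chronological format wins overall — the comparison reverses. Format A's applications skew toward media, which has a lower base rate.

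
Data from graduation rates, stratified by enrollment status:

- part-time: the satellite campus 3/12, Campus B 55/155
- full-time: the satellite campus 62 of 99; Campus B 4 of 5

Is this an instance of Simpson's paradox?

Yes

Part-time: the satellite campus 3/12 = 25.0%, Campus B 55/155 = 35.5% → Campus B
Full-time: the satellite campus 62/99 = 62.6%, Campus B 4/5 = 80.0% → Campus B
Overall: the satellite campus 65/111 = 58.6%, Campus B 59/160 = 36.9% → the satellite campus
Campus B wins each enrollment group but the satellite campus wins overall — the comparison reverses. Campus B's students skew toward part-time, which has a lower base rate.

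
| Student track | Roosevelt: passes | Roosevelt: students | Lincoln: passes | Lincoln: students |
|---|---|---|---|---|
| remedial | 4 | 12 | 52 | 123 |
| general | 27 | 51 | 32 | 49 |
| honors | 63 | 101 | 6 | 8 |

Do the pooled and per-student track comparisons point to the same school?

Remedial: Roosevelt 4/12 = 33.3%, Lincoln 52/123 = 42.3% → Lincoln
General: Roosevelt 27/51 = 52.9%, Lincoln 32/49 = 65.3% → Lincoln
Honors: Roosevelt 63/101 = 62.4%, Lincoln 6/8 = 75.0% → Lincoln
Overall: Roosevelt 94/164 = 57.3%, Lincoln 90/180 = 50.0% → Roosevelt
Lincoln wins each student group but Roosevelt wins overall — the comparison reverses. Lincoln's students skew toward remedial, which has a lower base rate.

No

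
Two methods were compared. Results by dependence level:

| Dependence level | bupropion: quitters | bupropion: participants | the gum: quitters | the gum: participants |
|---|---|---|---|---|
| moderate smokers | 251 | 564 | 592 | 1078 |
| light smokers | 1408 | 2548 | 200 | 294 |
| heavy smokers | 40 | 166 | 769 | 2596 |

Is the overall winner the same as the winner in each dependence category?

No

Moderate smokers: bupropion 251/564 = 44.5%, the gum 592/1078 = 54.9% → the gum
Light smokers: bupropion 1408/2548 = 55.3%, the gum 200/294 = 68.0% → the gum
Heavy smokers: bupropion 40/166 = 24.1%, the gum 769/2596 = 29.6% → the gum
Overall: bupropion 1699/3278 = 51.8%, the gum 1561/3968 = 39.3% → bupropion
The gum wins each dependence group but bupropion wins overall — the comparison reverses. The gum's participants skew toward heavy smokers, which has a lower base rate.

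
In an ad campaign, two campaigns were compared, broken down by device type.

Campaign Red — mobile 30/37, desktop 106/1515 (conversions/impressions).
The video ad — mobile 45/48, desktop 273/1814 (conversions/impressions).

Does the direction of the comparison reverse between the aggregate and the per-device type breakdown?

Mobile: Campaign Red 30/37 = 81.1%, the video ad 45/48 = 93.8% → the video ad
Desktop: Campaign Red 106/1515 = 7.0%, the video ad 273/1814 = 15.0% → the video ad
Overall: Campaign Red 136/1552 = 8.8%, the video ad 318/1862 = 17.1% → the video ad
The video ad wins overall and in every device group — no reversal.

No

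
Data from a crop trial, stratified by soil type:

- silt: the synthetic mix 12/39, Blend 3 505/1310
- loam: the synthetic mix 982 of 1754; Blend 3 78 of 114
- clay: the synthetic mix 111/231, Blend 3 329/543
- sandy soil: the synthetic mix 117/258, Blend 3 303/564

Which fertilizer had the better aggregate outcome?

Silt: the synthetic mix 12/39 = 30.8%, Blend 3 505/1310 = 38.5% → Blend 3
Loam: the synthetic mix 982/1754 = 56.0%, Blend 3 78/114 = 68.4% → Blend 3
Clay: the synthetic mix 111/231 = 48.1%, Blend 3 329/543 = 60.6% → Blend 3
Sandy soil: the synthetic mix 117/258 = 45.3%, Blend 3 303/564 = 53.7% → Blend 3
Overall: the synthetic mix 1222/2282 = 53.5%, Blend 3 1215/2531 = 48.0% → the synthetic mix
(Blend 3 wins every soil group but the synthetic mix wins overall — Blend 3's plots skew toward the low-rate silt group.)

the synthetic mix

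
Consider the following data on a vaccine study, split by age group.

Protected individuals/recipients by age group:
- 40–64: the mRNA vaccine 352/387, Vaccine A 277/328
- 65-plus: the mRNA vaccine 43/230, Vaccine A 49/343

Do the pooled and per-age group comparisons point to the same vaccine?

40–64: the mRNA vaccine 352/387 = 91.0%, Vaccine A 277/328 = 84.5% → the mRNA vaccine
65-plus: the mRNA vaccine 43/230 = 18.7%, Vaccine A 49/343 = 14.3% → the mRNA vaccine
Overall: the mRNA vaccine 395/617 = 64.0%, Vaccine A 326/671 = 48.6% → the mRNA vaccine
The mRNA vaccine wins overall and in every age group — no reversal.

Yes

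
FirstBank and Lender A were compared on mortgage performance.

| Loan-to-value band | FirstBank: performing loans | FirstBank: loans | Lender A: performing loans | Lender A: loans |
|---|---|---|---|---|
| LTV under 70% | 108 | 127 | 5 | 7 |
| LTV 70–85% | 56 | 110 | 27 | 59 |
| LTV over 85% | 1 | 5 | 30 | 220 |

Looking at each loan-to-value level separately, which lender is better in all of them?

LTV under 70%: FirstBank 108/127 = 85.0%, Lender A 5/7 = 71.4% → FirstBank
LTV 70–85%: FirstBank 56/110 = 50.9%, Lender A 27/59 = 45.8% → FirstBank
LTV over 85%: FirstBank 1/5 = 20.0%, Lender A 30/220 = 13.6% → FirstBank
FirstBank has the higher rate in all 3 groups.

FirstBank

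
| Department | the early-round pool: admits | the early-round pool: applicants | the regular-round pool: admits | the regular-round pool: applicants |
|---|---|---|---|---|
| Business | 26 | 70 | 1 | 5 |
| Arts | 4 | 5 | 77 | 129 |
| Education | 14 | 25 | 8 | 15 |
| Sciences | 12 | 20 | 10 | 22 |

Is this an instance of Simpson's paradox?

Business: the early-round pool 26/70 = 37.1%, the regular-round pool 1/5 = 20.0% → the early-round pool
Arts: the early-round pool 4/5 = 80.0%, the regular-round pool 77/129 = 59.7% → the early-round pool
Education: the early-round pool 14/25 = 56.0%, the regular-round pool 8/15 = 53.3% → the early-round pool
Sciences: the early-round pool 12/20 = 60.0%, the regular-round pool 10/22 = 45.5% → the early-round pool
Overall: the early-round pool 56/120 = 46.7%, the regular-round pool 96/171 = 56.1% → the regular-round pool
The early-round pool wins each department group but the regular-round pool wins overall — the comparison reverses. The early-round pool's applicants skew toward Business, which has a lower base rate.

Yes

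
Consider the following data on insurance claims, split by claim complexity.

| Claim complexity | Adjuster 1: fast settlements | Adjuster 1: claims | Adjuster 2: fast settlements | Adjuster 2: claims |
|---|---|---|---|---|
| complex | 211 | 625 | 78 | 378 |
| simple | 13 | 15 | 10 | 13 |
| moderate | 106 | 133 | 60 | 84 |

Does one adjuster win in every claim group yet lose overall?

Complex: Adjuster 1 211/625 = 33.8%, Adjuster 2 78/378 = 20.6% → Adjuster 1
Simple: Adjuster 1 13/15 = 86.7%, Adjuster 2 10/13 = 76.9% → Adjuster 1
Moderate: Adjuster 1 106/133 = 79.7%, Adjuster 2 60/84 = 71.4% → Adjuster 1
Overall: Adjuster 1 330/773 = 42.7%, Adjuster 2 148/475 = 31.2% → Adjuster 1
Adjuster 1 wins overall and in every claim group — no reversal.

No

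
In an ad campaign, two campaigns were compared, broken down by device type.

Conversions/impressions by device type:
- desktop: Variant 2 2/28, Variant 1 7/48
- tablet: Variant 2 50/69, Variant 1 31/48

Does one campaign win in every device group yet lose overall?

No

Desktop: Variant 2 2/28 = 7.1%, Variant 1 7/48 = 14.6% → Variant 1
Tablet: Variant 2 50/69 = 72.5%, Variant 1 31/48 = 64.6% → Variant 2
Overall: Variant 2 52/97 = 53.6%, Variant 1 38/96 = 39.6% → Variant 2
Neither sweeps: Variant 2 wins 1 of 2 groups, Variant 1 wins 1. Variant 2 wins overall but not every group — no Simpson reversal.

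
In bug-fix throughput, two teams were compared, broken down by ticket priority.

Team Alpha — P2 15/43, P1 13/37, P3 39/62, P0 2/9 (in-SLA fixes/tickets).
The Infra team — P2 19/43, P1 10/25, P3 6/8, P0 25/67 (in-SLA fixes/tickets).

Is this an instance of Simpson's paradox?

Yes

P2: Team Alpha 15/43 = 34.9%, the Infra team 19/43 = 44.2% → the Infra team
P1: Team Alpha 13/37 = 35.1%, the Infra team 10/25 = 40.0% → the Infra team
P3: Team Alpha 39/62 = 62.9%, the Infra team 6/8 = 75.0% → the Infra team
P0: Team Alpha 2/9 = 22.2%, the Infra team 25/67 = 37.3% → the Infra team
Overall: Team Alpha 69/151 = 45.7%, the Infra team 60/143 = 42.0% → Team Alpha
The Infra team wins each ticket group but Team Alpha wins overall — the comparison reverses. The Infra team's tickets skew toward P0, which has a lower base rate.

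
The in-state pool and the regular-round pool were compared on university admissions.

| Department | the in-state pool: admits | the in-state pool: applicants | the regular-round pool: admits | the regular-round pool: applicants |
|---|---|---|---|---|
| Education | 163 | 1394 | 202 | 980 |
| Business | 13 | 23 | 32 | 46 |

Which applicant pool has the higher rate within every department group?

Education: the in-state pool 163/1394 = 11.7%, the regular-round pool 202/980 = 20.6% → the regular-round pool
Business: the in-state pool 13/23 = 56.5%, the regular-round pool 32/46 = 69.6% → the regular-round pool
The regular-round pool has the higher rate in both groups.

the regular-round pool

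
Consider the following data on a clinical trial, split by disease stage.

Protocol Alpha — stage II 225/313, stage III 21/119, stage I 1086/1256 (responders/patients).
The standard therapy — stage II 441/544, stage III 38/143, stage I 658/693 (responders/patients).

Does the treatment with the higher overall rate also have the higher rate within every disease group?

Stage II: Protocol Alpha 225/313 = 71.9%, the standard therapy 441/544 = 81.1% → the standard therapy
Stage III: Protocol Alpha 21/119 = 17.6%, the standard therapy 38/143 = 26.6% → the standard therapy
Stage I: Protocol Alpha 1086/1256 = 86.5%, the standard therapy 658/693 = 94.9% → the standard therapy
Overall: Protocol Alpha 1332/1688 = 78.9%, the standard therapy 1137/1380 = 82.4% → the standard therapy
The standard therapy wins overall and in every disease group — no reversal.

Yes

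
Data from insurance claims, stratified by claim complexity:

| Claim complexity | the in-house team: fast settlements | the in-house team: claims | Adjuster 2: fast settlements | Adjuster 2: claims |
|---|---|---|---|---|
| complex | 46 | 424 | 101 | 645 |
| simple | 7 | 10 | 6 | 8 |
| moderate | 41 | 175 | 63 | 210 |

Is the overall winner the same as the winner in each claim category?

Yes

Complex: the in-house team 46/424 = 10.8%, Adjuster 2 101/645 = 15.7% → Adjuster 2
Simple: the in-house team 7/10 = 70.0%, Adjuster 2 6/8 = 75.0% → Adjuster 2
Moderate: the in-house team 41/175 = 23.4%, Adjuster 2 63/210 = 30.0% → Adjuster 2
Overall: the in-house team 94/609 = 15.4%, Adjuster 2 170/863 = 19.7% → Adjuster 2
Adjuster 2 wins overall and in every claim group — no reversal.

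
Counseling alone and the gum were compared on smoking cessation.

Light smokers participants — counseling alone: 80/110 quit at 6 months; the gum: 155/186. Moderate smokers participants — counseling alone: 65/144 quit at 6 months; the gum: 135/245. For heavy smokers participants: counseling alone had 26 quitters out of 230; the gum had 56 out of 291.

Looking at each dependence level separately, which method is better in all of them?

the gum

Light smokers: counseling alone 80/110 = 72.7%, the gum 155/186 = 83.3% → the gum
Moderate smokers: counseling alone 65/144 = 45.1%, the gum 135/245 = 55.1% → the gum
Heavy smokers: counseling alone 26/230 = 11.3%, the gum 56/291 = 19.2% → the gum
The gum has the higher rate in all 3 groups.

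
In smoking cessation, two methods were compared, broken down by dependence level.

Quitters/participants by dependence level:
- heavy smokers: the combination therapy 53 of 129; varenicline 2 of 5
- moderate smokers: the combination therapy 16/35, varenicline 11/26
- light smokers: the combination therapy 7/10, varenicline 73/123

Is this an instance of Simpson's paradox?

Yes

Heavy smokers: the combination therapy 53/129 = 41.1%, varenicline 2/5 = 40.0% → the combination therapy
Moderate smokers: the combination therapy 16/35 = 45.7%, varenicline 11/26 = 42.3% → the combination therapy
Light smokers: the combination therapy 7/10 = 70.0%, varenicline 73/123 = 59.3% → the combination therapy
Overall: the combination therapy 76/174 = 43.7%, varenicline 86/154 = 55.8% → varenicline
The combination therapy wins each dependence group but varenicline wins overall — the comparison reverses. The combination therapy's participants skew toward heavy smokers, which has a lower base rate.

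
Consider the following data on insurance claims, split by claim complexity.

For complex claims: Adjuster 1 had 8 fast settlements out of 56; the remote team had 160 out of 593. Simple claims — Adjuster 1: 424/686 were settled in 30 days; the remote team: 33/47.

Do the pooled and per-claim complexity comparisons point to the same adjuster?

Complex: Adjuster 1 8/56 = 14.3%, the remote team 160/593 = 27.0% → the remote team
Simple: Adjuster 1 424/686 = 61.8%, the remote team 33/47 = 70.2% → the remote team
Overall: Adjuster 1 432/742 = 58.2%, the remote team 193/640 = 30.2% → Adjuster 1
The remote team wins each claim group but Adjuster 1 wins overall — the comparison reverses. The remote team's claims skew toward complex, which has a lower base rate.

No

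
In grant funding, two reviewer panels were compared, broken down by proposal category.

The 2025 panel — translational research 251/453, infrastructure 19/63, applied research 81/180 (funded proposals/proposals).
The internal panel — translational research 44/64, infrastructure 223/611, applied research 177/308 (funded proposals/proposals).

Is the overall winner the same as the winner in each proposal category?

No

Translational research: the 2025 panel 251/453 = 55.4%, the internal panel 44/64 = 68.8% → the internal panel
Infrastructure: the 2025 panel 19/63 = 30.2%, the internal panel 223/611 = 36.5% → the internal panel
Applied research: the 2025 panel 81/180 = 45.0%, the internal panel 177/308 = 57.5% → the internal panel
Overall: the 2025 panel 351/696 = 50.4%, the internal panel 444/983 = 45.2% → the 2025 panel
The internal panel wins each proposal group but the 2025 panel wins overall — the comparison reverses. The internal panel's proposals skew toward infrastructure, which has a lower base rate.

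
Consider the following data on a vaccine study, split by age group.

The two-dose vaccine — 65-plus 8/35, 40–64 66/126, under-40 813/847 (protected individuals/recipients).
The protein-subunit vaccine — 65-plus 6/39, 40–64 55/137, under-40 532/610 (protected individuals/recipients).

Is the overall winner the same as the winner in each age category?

65-plus: the two-dose vaccine 8/35 = 22.9%, the protein-subunit vaccine 6/39 = 15.4% → the two-dose vaccine
40–64: the two-dose vaccine 66/126 = 52.4%, the protein-subunit vaccine 55/137 = 40.1% → the two-dose vaccine
Under-40: the two-dose vaccine 813/847 = 96.0%, the protein-subunit vaccine 532/610 = 87.2% → the two-dose vaccine
Overall: the two-dose vaccine 887/1008 = 88.0%, the protein-subunit vaccine 593/786 = 75.4% → the two-dose vaccine
The two-dose vaccine wins overall and in every age group — no reversal.

Yes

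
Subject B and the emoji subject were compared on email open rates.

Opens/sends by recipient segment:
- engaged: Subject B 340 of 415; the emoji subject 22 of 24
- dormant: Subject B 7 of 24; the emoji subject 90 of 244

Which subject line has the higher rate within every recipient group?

Engaged: Subject B 340/415 = 81.9%, the emoji subject 22/24 = 91.7% → the emoji subject
Dormant: Subject B 7/24 = 29.2%, the emoji subject 90/244 = 36.9% → the emoji subject
The emoji subject has the higher rate in both groups.

the emoji subject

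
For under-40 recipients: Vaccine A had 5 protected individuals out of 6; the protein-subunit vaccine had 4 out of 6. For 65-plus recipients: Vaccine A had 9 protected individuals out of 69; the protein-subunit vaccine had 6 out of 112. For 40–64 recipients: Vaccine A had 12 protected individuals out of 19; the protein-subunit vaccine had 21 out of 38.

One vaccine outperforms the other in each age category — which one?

Vaccine A

Under-40: Vaccine A 5/6 = 83.3%, the protein-subunit vaccine 4/6 = 66.7% → Vaccine A
65-plus: Vaccine A 9/69 = 13.0%, the protein-subunit vaccine 6/112 = 5.4% → Vaccine A
40–64: Vaccine A 12/19 = 63.2%, the protein-subunit vaccine 21/38 = 55.3% → Vaccine A
Vaccine A has the higher rate in all 3 groups.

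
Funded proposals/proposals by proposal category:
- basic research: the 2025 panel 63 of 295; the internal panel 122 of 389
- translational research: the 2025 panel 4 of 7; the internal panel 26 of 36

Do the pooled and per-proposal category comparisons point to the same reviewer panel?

Basic research: the 2025 panel 63/295 = 21.4%, the internal panel 122/389 = 31.4% → the internal panel
Translational research: the 2025 panel 4/7 = 57.1%, the internal panel 26/36 = 72.2% → the internal panel
Overall: the 2025 panel 67/302 = 22.2%, the internal panel 148/425 = 34.8% → the internal panel
The internal panel wins overall and in every proposal group — no reversal.

Yes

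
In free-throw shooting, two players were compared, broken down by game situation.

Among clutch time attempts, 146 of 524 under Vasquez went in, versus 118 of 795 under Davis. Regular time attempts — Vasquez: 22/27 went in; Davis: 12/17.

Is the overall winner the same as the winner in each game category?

Clutch time: Vasquez 146/524 = 27.9%, Davis 118/795 = 14.8% → Vasquez
Regular time: Vasquez 22/27 = 81.5%, Davis 12/17 = 70.6% → Vasquez
Overall: Vasquez 168/551 = 30.5%, Davis 130/812 = 16.0% → Vasquez
Vasquez wins overall and in every game group — no reversal.

Yes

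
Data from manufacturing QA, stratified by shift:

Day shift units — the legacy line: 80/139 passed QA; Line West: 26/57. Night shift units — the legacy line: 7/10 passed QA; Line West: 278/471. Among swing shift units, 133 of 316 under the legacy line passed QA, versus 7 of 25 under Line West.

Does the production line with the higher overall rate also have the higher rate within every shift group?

Day shift: the legacy line 80/139 = 57.6%, Line West 26/57 = 45.6% → the legacy line
Night shift: the legacy line 7/10 = 70.0%, Line West 278/471 = 59.0% → the legacy line
Swing shift: the legacy line 133/316 = 42.1%, Line West 7/25 = 28.0% → the legacy line
Overall: the legacy line 220/465 = 47.3%, Line West 311/553 = 56.2% → Line West
The legacy line wins each shift group but Line West wins overall — the comparison reverses. The legacy line's units skew toward swing shift, which has a lower base rate.

No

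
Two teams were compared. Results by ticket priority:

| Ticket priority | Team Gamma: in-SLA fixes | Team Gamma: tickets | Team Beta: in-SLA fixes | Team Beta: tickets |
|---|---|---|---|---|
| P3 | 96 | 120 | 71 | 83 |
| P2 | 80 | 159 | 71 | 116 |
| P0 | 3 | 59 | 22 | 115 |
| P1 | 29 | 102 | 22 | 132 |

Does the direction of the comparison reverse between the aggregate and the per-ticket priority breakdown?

No

P3: Team Gamma 96/120 = 80.0%, Team Beta 71/83 = 85.5% → Team Beta
P2: Team Gamma 80/159 = 50.3%, Team Beta 71/116 = 61.2% → Team Beta
P0: Team Gamma 3/59 = 5.1%, Team Beta 22/115 = 19.1% → Team Beta
P1: Team Gamma 29/102 = 28.4%, Team Beta 22/132 = 16.7% → Team Gamma
Overall: Team Gamma 208/440 = 47.3%, Team Beta 186/446 = 41.7% → Team Gamma
Neither sweeps: Team Gamma wins 1 of 4 groups, Team Beta wins 3. Team Gamma wins overall but not every group — no Simpson reversal.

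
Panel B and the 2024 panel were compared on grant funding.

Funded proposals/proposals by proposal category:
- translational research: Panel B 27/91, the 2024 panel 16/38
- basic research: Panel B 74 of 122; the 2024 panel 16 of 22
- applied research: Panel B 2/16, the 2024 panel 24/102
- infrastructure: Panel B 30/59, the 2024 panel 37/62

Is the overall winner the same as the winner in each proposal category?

Translational research: Panel B 27/91 = 29.7%, the 2024 panel 16/38 = 42.1% → the 2024 panel
Basic research: Panel B 74/122 = 60.7%, the 2024 panel 16/22 = 72.7% → the 2024 panel
Applied research: Panel B 2/16 = 12.5%, the 2024 panel 24/102 = 23.5% → the 2024 panel
Infrastructure: Panel B 30/59 = 50.8%, the 2024 panel 37/62 = 59.7% → the 2024 panel
Overall: Panel B 133/288 = 46.2%, the 2024 panel 93/224 = 41.5% → Panel B
The 2024 panel wins each proposal group but Panel B wins overall — the comparison reverses. The 2024 panel's proposals skew toward applied research, which has a lower base rate.

No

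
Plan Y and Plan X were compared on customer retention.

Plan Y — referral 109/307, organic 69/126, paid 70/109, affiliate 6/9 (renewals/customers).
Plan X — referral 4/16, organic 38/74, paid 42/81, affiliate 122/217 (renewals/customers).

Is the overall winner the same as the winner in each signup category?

No

Referral: Plan Y 109/307 = 35.5%, Plan X 4/16 = 25.0% → Plan Y
Organic: Plan Y 69/126 = 54.8%, Plan X 38/74 = 51.4% → Plan Y
Paid: Plan Y 70/109 = 64.2%, Plan X 42/81 = 51.9% → Plan Y
Affiliate: Plan Y 6/9 = 66.7%, Plan X 122/217 = 56.2% → Plan Y
Overall: Plan Y 254/551 = 46.1%, Plan X 206/388 = 53.1% → Plan X
Plan Y wins each signup group but Plan X wins overall — the comparison reverses. Plan Y's customers skew toward referral, which has a lower base rate.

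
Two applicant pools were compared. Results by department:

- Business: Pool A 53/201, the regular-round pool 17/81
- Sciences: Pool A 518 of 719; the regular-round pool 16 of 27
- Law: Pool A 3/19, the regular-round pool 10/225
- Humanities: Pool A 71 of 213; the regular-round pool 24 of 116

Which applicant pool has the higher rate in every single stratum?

Pool A

Business: Pool A 53/201 = 26.4%, the regular-round pool 17/81 = 21.0% → Pool A
Sciences: Pool A 518/719 = 72.0%, the regular-round pool 16/27 = 59.3% → Pool A
Law: Pool A 3/19 = 15.8%, the regular-round pool 10/225 = 4.4% → Pool A
Humanities: Pool A 71/213 = 33.3%, the regular-round pool 24/116 = 20.7% → Pool A
Pool A has the higher rate in all 4 groups.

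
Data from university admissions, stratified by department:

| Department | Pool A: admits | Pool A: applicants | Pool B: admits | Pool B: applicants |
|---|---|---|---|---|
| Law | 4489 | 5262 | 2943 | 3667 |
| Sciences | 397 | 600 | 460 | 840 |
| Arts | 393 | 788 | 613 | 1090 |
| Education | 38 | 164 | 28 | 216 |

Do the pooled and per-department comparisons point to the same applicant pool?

No

Law: Pool A 4489/5262 = 85.3%, Pool B 2943/3667 = 80.3% → Pool A
Sciences: Pool A 397/600 = 66.2%, Pool B 460/840 = 54.8% → Pool A
Arts: Pool A 393/788 = 49.9%, Pool B 613/1090 = 56.2% → Pool B
Education: Pool A 38/164 = 23.2%, Pool B 28/216 = 13.0% → Pool A
Overall: Pool A 5317/6814 = 78.0%, Pool B 4044/5813 = 69.6% → Pool A
Neither sweeps: Pool A wins 3 of 4 groups, Pool B wins 1. Pool A wins overall but not every group — no Simpson reversal.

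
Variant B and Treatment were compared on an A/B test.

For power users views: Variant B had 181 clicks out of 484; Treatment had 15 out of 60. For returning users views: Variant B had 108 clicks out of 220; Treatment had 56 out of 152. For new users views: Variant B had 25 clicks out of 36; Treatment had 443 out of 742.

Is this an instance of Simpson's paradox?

Power users: Variant B 181/484 = 37.4%, Treatment 15/60 = 25.0% → Variant B
Returning users: Variant B 108/220 = 49.1%, Treatment 56/152 = 36.8% → Variant B
New users: Variant B 25/36 = 69.4%, Treatment 443/742 = 59.7% → Variant B
Overall: Variant B 314/740 = 42.4%, Treatment 514/954 = 53.9% → Treatment
Variant B wins each user group but Treatment wins overall — the comparison reverses. Variant B's views skew toward power users, which has a lower base rate.

Yes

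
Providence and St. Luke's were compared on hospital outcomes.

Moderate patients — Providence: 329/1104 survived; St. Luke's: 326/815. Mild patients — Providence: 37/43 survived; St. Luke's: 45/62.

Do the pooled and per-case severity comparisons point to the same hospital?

Moderate: Providence 329/1104 = 29.8%, St. Luke's 326/815 = 40.0% → St. Luke's
Mild: Providence 37/43 = 86.0%, St. Luke's 45/62 = 72.6% → Providence
Overall: Providence 366/1147 = 31.9%, St. Luke's 371/877 = 42.3% → St. Luke's
Neither sweeps: Providence wins 1 of 2 groups, St. Luke's wins 1. St. Luke's wins overall but not every group — no Simpson reversal.

No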